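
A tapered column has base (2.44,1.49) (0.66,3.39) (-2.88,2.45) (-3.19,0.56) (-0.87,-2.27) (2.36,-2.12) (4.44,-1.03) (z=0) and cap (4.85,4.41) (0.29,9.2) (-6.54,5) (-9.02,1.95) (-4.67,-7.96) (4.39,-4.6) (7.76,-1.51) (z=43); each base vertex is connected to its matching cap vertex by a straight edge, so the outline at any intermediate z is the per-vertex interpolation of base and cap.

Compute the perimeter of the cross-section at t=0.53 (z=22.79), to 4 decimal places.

Cross-section at t=0.53: each vertex is (1-t)·p0[i] + t·p1[i].
  v1: (1-0.53)·(2.44,1.49) + 0.53·(4.85,4.41) = (3.7173,3.0376)
  v2: (1-0.53)·(0.66,3.39) + 0.53·(0.29,9.2) = (0.4639,6.4693)
  v3: (1-0.53)·(-2.88,2.45) + 0.53·(-6.54,5) = (-4.8198,3.8015)
  v4: (1-0.53)·(-3.19,0.56) + 0.53·(-9.02,1.95) = (-6.2799,1.2967)
  v5: (1-0.53)·(-0.87,-2.27) + 0.53·(-4.67,-7.96) = (-2.8840,-5.2857)
  v6: (1-0.53)·(2.36,-2.12) + 0.53·(4.39,-4.6) = (3.4359,-3.4344)
  v7: (1-0.53)·(4.44,-1.03) + 0.53·(7.76,-1.51) = (6.1996,-1.2844)
Perimeter = Σ |v_{i+1} − v_i|:
  edge 1→2: √(-3.2534² + 3.4317²) = 4.7288 (running 4.7288)
  edge 2→3: √(-5.2837² + -2.6678²) = 5.9190 (running 10.6478)
  edge 3→4: √(-1.4601² + -2.5048²) = 2.8993 (running 13.5471)
  edge 4→5: √(3.3959² + -6.5824²) = 7.4068 (running 20.9538)
  edge 5→6: √(6.3199² + 1.8513²) = 6.5855 (running 27.5393)
  edge 6→7: √(2.7637² + 2.1500²) = 3.5015 (running 31.0408)
  edge 7→1: √(-2.4823² + 4.3220²) = 4.9841 (running 36.0249)
Perimeter = 36.0249

Perimeter at t=0.53: 36.0249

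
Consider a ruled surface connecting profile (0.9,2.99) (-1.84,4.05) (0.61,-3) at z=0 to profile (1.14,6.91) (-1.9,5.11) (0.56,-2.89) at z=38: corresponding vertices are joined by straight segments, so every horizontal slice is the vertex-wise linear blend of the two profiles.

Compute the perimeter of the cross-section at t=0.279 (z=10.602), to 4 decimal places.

Perimeter at t=0.279: 17.6139

Cross-section at t=0.279: each vertex is (1-t)·p0[i] + t·p1[i].
  v1: (1-0.279)·(0.9,2.99) + 0.279·(1.14,6.91) = (0.9670,4.0837)
  v2: (1-0.279)·(-1.84,4.05) + 0.279·(-1.9,5.11) = (-1.8567,4.3457)
  v3: (1-0.279)·(0.61,-3) + 0.279·(0.56,-2.89) = (0.5960,-2.9693)
Perimeter = Σ |v_{i+1} − v_i|:
  edge 1→2: √(-2.8237² + 0.2621²) = 2.8358 (running 2.8358)
  edge 2→3: √(2.4528² + -7.3151²) = 7.7153 (running 10.5512)
  edge 3→1: √(0.3709² + 7.0530²) = 7.0627 (running 17.6139)
Perimeter = 17.6139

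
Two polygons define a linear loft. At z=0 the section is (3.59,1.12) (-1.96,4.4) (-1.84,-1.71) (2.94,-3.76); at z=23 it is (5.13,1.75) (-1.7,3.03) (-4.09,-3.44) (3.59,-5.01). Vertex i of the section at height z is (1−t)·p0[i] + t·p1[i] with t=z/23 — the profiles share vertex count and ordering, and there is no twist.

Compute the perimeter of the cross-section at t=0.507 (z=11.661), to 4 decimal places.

Cross-section at t=0.507: each vertex is (1-t)·p0[i] + t·p1[i].
  v1: (1-0.507)·(3.59,1.12) + 0.507·(5.13,1.75) = (4.3708,1.4394)
  v2: (1-0.507)·(-1.96,4.4) + 0.507·(-1.7,3.03) = (-1.8282,3.7054)
  v3: (1-0.507)·(-1.84,-1.71) + 0.507·(-4.09,-3.44) = (-2.9808,-2.5871)
  v4: (1-0.507)·(2.94,-3.76) + 0.507·(3.59,-5.01) = (3.2695,-4.3937)
Perimeter = Σ |v_{i+1} − v_i|:
  edge 1→2: √(-6.1990² + 2.2660²) = 6.6001 (running 6.6001)
  edge 2→3: √(-1.1526² + -6.2925²) = 6.3972 (running 12.9973)
  edge 3→4: √(6.2503² + -1.8066²) = 6.5062 (running 19.5035)
  edge 4→1: √(1.1012² + 5.8332²) = 5.9362 (running 25.4397)
Perimeter = 25.4397

Perimeter at t=0.507: 25.4397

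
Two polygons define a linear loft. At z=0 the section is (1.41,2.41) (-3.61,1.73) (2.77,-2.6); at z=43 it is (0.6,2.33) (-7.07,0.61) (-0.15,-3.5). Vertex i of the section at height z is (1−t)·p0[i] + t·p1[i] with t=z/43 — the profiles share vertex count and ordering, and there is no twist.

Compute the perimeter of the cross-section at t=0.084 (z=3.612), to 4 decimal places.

Cross-section at t=0.084: each vertex is (1-t)·p0[i] + t·p1[i].
  v1: (1-0.084)·(1.41,2.41) + 0.084·(0.6,2.33) = (1.3420,2.4033)
  v2: (1-0.084)·(-3.61,1.73) + 0.084·(-7.07,0.61) = (-3.9006,1.6359)
  v3: (1-0.084)·(2.77,-2.6) + 0.084·(-0.15,-3.5) = (2.5247,-2.6756)
Perimeter = Σ |v_{i+1} − v_i|:
  edge 1→2: √(-5.2426² + -0.7674²) = 5.2985 (running 5.2985)
  edge 2→3: √(6.4254² + -4.3115²) = 7.7379 (running 13.0363)
  edge 3→1: √(-1.1828² + 5.0789²) = 5.2148 (running 18.2511)
Perimeter = 18.2511

Perimeter at t=0.084: 18.2511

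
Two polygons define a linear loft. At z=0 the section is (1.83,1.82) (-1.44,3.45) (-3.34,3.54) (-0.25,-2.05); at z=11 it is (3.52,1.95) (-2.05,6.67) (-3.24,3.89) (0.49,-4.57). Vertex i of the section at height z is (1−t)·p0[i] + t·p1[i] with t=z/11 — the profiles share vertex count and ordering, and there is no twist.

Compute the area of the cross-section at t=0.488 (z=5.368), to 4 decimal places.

Area at t=0.488: 22.9897

Cross-section at t=0.488: each vertex is (1-t)·p0[i] + t·p1[i].
  v1: (1-0.488)·(1.83,1.82) + 0.488·(3.52,1.95) = (2.6547,1.8834)
  v2: (1-0.488)·(-1.44,3.45) + 0.488·(-2.05,6.67) = (-1.7377,5.0214)
  v3: (1-0.488)·(-3.34,3.54) + 0.488·(-3.24,3.89) = (-3.2912,3.7108)
  v4: (1-0.488)·(-0.25,-2.05) + 0.488·(0.49,-4.57) = (0.1111,-3.2798)
Shoelace sum Σ(x_i·y_{i+1} − x_{i+1}·y_i):
  i=1: 2.6547·5.0214 − -1.7377·1.8834 = +16.6031 (running +16.6031)
  i=2: -1.7377·3.7108 − -3.2912·5.0214 = +10.0781 (running +26.6812)
  i=3: -3.2912·-3.2798 − 0.1111·3.7108 = +10.3820 (running +37.0632)
  i=4: 0.1111·1.8834 − 2.6547·-3.2798 = +8.9161 (running +45.9794)
Area = |Σ|/2 = |45.9794|/2 = 22.9897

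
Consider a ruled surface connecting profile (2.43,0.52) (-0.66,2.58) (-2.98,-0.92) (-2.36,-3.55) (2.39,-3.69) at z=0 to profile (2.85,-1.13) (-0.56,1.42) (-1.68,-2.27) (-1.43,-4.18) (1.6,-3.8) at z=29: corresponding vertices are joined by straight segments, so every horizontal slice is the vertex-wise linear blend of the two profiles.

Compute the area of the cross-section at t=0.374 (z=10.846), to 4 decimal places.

Area at t=0.374: 21.5954

Cross-section at t=0.374: each vertex is (1-t)·p0[i] + t·p1[i].
  v1: (1-0.374)·(2.43,0.52) + 0.374·(2.85,-1.13) = (2.5871,-0.0971)
  v2: (1-0.374)·(-0.66,2.58) + 0.374·(-0.56,1.42) = (-0.6226,2.1462)
  v3: (1-0.374)·(-2.98,-0.92) + 0.374·(-1.68,-2.27) = (-2.4938,-1.4249)
  v4: (1-0.374)·(-2.36,-3.55) + 0.374·(-1.43,-4.18) = (-2.0122,-3.7856)
  v5: (1-0.374)·(2.39,-3.69) + 0.374·(1.6,-3.8) = (2.0945,-3.7311)
Shoelace sum Σ(x_i·y_{i+1} − x_{i+1}·y_i):
  i=1: 2.5871·2.1462 − -0.6226·-0.0971 = +5.4918 (running +5.4918)
  i=2: -0.6226·-1.4249 − -2.4938·2.1462 = +6.2392 (running +11.7311)
  i=3: -2.4938·-3.7856 − -2.0122·-1.4249 = +6.5734 (running +18.3045)
  i=4: -2.0122·-3.7311 − 2.0945·-3.7856 = +15.4369 (running +33.7414)
  i=5: 2.0945·-0.0971 − 2.5871·-3.7311 = +9.4494 (running +43.1907)
Area = |Σ|/2 = |43.1907|/2 = 21.5954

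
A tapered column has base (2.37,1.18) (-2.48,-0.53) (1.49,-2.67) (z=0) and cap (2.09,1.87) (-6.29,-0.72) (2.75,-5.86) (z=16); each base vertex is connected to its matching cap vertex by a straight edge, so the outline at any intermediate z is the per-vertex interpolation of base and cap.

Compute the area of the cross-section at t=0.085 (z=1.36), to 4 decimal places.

Area at t=0.085: 10.0946

Cross-section at t=0.085: each vertex is (1-t)·p0[i] + t·p1[i].
  v1: (1-0.085)·(2.37,1.18) + 0.085·(2.09,1.87) = (2.3462,1.2386)
  v2: (1-0.085)·(-2.48,-0.53) + 0.085·(-6.29,-0.72) = (-2.8039,-0.5462)
  v3: (1-0.085)·(1.49,-2.67) + 0.085·(2.75,-5.86) = (1.5971,-2.9411)
Shoelace sum Σ(x_i·y_{i+1} − x_{i+1}·y_i):
  i=1: 2.3462·-0.5462 − -2.8039·1.2386 = +2.1916 (running +2.1916)
  i=2: -2.8039·-2.9411 − 1.5971·-0.5462 = +9.1188 (running +11.3104)
  i=3: 1.5971·1.2386 − 2.3462·-2.9411 = +8.8788 (running +20.1892)
Area = |Σ|/2 = |20.1892|/2 = 10.0946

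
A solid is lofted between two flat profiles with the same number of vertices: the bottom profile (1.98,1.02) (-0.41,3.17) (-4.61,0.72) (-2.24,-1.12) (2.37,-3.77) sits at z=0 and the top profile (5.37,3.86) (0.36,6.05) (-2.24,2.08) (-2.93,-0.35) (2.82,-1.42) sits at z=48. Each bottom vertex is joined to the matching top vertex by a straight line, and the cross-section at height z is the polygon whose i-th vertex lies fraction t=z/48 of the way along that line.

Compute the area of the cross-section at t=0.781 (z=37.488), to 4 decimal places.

Cross-section at t=0.781: each vertex is (1-t)·p0[i] + t·p1[i].
  v1: (1-0.781)·(1.98,1.02) + 0.781·(5.37,3.86) = (4.6276,3.2380)
  v2: (1-0.781)·(-0.41,3.17) + 0.781·(0.36,6.05) = (0.1914,5.4193)
  v3: (1-0.781)·(-4.61,0.72) + 0.781·(-2.24,2.08) = (-2.7590,1.7822)
  v4: (1-0.781)·(-2.24,-1.12) + 0.781·(-2.93,-0.35) = (-2.7789,-0.5186)
  v5: (1-0.781)·(2.37,-3.77) + 0.781·(2.82,-1.42) = (2.7214,-1.9346)
Shoelace sum Σ(x_i·y_{i+1} − x_{i+1}·y_i):
  i=1: 4.6276·5.4193 − 0.1914·3.2380 = +24.4585 (running +24.4585)
  i=2: 0.1914·1.7822 − -2.7590·5.4193 = +15.2930 (running +39.7516)
  i=3: -2.7590·-0.5186 − -2.7789·1.7822 = +6.3833 (running +46.1349)
  i=4: -2.7789·-1.9346 − 2.7214·-0.5186 = +6.7876 (running +52.9225)
  i=5: 2.7214·3.2380 − 4.6276·-1.9346 = +17.7649 (running +70.6874)
Area = |Σ|/2 = |70.6874|/2 = 35.3437

Area at t=0.781: 35.3437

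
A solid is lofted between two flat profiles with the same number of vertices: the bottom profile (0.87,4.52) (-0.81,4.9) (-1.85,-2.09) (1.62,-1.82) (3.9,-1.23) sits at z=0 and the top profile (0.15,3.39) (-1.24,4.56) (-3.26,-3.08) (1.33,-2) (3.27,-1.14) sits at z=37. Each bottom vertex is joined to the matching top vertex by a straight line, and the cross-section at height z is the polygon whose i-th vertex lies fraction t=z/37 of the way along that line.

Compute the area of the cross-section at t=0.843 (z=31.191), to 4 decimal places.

Cross-section at t=0.843: each vertex is (1-t)·p0[i] + t·p1[i].
  v1: (1-0.843)·(0.87,4.52) + 0.843·(0.15,3.39) = (0.2630,3.5674)
  v2: (1-0.843)·(-0.81,4.9) + 0.843·(-1.24,4.56) = (-1.1725,4.6134)
  v3: (1-0.843)·(-1.85,-2.09) + 0.843·(-3.26,-3.08) = (-3.0386,-2.9246)
  v4: (1-0.843)·(1.62,-1.82) + 0.843·(1.33,-2) = (1.3755,-1.9717)
  v5: (1-0.843)·(3.9,-1.23) + 0.843·(3.27,-1.14) = (3.3689,-1.1541)
Shoelace sum Σ(x_i·y_{i+1} − x_{i+1}·y_i):
  i=1: 0.2630·4.6134 − -1.1725·3.5674 = +5.3963 (running +5.3963)
  i=2: -1.1725·-2.9246 − -3.0386·4.6134 = +17.4474 (running +22.8436)
  i=3: -3.0386·-1.9717 − 1.3755·-2.9246 = +10.0142 (running +32.8579)
  i=4: 1.3755·-1.1541 − 3.3689·-1.9717 = +5.0551 (running +37.9129)
  i=5: 3.3689·3.5674 − 0.2630·-1.1541 = +12.3219 (running +50.2348)
Area = |Σ|/2 = |50.2348|/2 = 25.1174

Area at t=0.843: 25.1174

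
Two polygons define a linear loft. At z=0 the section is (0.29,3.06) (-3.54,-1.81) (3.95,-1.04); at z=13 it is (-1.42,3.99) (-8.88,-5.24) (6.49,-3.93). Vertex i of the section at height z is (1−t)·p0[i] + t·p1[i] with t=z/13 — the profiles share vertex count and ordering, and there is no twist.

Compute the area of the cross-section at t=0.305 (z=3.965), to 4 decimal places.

Area at t=0.305: 28.3612

Cross-section at t=0.305: each vertex is (1-t)·p0[i] + t·p1[i].
  v1: (1-0.305)·(0.29,3.06) + 0.305·(-1.42,3.99) = (-0.2315,3.3437)
  v2: (1-0.305)·(-3.54,-1.81) + 0.305·(-8.88,-5.24) = (-5.1687,-2.8562)
  v3: (1-0.305)·(3.95,-1.04) + 0.305·(6.49,-3.93) = (4.7247,-1.9215)
Shoelace sum Σ(x_i·y_{i+1} − x_{i+1}·y_i):
  i=1: -0.2315·-2.8562 − -5.1687·3.3437 = +17.9437 (running +17.9437)
  i=2: -5.1687·-1.9215 − 4.7247·-2.8562 = +23.4259 (running +41.3695)
  i=3: 4.7247·3.3437 − -0.2315·-1.9215 = +15.3528 (running +56.7223)
Area = |Σ|/2 = |56.7223|/2 = 28.3612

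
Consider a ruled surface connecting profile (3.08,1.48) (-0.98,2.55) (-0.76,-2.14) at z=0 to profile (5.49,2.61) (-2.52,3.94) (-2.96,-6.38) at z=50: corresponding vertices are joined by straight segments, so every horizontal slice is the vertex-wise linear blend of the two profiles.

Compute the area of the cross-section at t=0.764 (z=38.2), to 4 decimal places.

Cross-section at t=0.764: each vertex is (1-t)·p0[i] + t·p1[i].
  v1: (1-0.764)·(3.08,1.48) + 0.764·(5.49,2.61) = (4.9212,2.3433)
  v2: (1-0.764)·(-0.98,2.55) + 0.764·(-2.52,3.94) = (-2.1566,3.6120)
  v3: (1-0.764)·(-0.76,-2.14) + 0.764·(-2.96,-6.38) = (-2.4408,-5.3794)
Shoelace sum Σ(x_i·y_{i+1} − x_{i+1}·y_i):
  i=1: 4.9212·3.6120 − -2.1566·2.3433 = +22.8288 (running +22.8288)
  i=2: -2.1566·-5.3794 − -2.4408·3.6120 = +20.4170 (running +43.2458)
  i=3: -2.4408·2.3433 − 4.9212·-5.3794 = +20.7535 (running +63.9994)
Area = |Σ|/2 = |63.9994|/2 = 31.9997

Area at t=0.764: 31.9997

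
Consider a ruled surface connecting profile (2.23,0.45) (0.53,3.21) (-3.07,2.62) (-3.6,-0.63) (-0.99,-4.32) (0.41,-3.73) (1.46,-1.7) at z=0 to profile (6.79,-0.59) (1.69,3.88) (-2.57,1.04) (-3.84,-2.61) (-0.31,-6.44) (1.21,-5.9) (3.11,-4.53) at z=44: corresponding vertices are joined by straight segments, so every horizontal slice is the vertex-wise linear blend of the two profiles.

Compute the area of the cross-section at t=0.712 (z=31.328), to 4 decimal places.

Area at t=0.712: 51.4816

Cross-section at t=0.712: each vertex is (1-t)·p0[i] + t·p1[i].
  v1: (1-0.712)·(2.23,0.45) + 0.712·(6.79,-0.59) = (5.4767,-0.2905)
  v2: (1-0.712)·(0.53,3.21) + 0.712·(1.69,3.88) = (1.3559,3.6870)
  v3: (1-0.712)·(-3.07,2.62) + 0.712·(-2.57,1.04) = (-2.7140,1.4950)
  v4: (1-0.712)·(-3.6,-0.63) + 0.712·(-3.84,-2.61) = (-3.7709,-2.0398)
  v5: (1-0.712)·(-0.99,-4.32) + 0.712·(-0.31,-6.44) = (-0.5058,-5.8294)
  v6: (1-0.712)·(0.41,-3.73) + 0.712·(1.21,-5.9) = (0.9796,-5.2750)
  v7: (1-0.712)·(1.46,-1.7) + 0.712·(3.11,-4.53) = (2.6348,-3.7150)
Shoelace sum Σ(x_i·y_{i+1} − x_{i+1}·y_i):
  i=1: 5.4767·3.6870 − 1.3559·-0.2905 = +20.5868 (running +20.5868)
  i=2: 1.3559·1.4950 − -2.7140·3.6870 = +12.0338 (running +32.6205)
  i=3: -2.7140·-2.0398 − -3.7709·1.4950 = +11.1735 (running +43.7941)
  i=4: -3.7709·-5.8294 − -0.5058·-2.0398 = +20.9503 (running +64.7444)
  i=5: -0.5058·-5.2750 − 0.9796·-5.8294 = +8.3788 (running +73.1232)
  i=6: 0.9796·-3.7150 − 2.6348·-5.2750 = +10.2595 (running +83.3827)
  i=7: 2.6348·-0.2905 − 5.4767·-3.7150 = +19.5804 (running +102.9632)
Area = |Σ|/2 = |102.9632|/2 = 51.4816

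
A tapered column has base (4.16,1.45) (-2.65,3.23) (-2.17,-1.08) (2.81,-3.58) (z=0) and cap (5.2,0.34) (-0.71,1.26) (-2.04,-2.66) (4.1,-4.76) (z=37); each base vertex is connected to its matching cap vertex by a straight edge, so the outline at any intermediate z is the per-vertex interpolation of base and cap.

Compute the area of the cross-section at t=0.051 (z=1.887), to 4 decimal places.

Cross-section at t=0.051: each vertex is (1-t)·p0[i] + t·p1[i].
  v1: (1-0.051)·(4.16,1.45) + 0.051·(5.2,0.34) = (4.2130,1.3934)
  v2: (1-0.051)·(-2.65,3.23) + 0.051·(-0.71,1.26) = (-2.5511,3.1295)
  v3: (1-0.051)·(-2.17,-1.08) + 0.051·(-2.04,-2.66) = (-2.1634,-1.1606)
  v4: (1-0.051)·(2.81,-3.58) + 0.051·(4.1,-4.76) = (2.8758,-3.6402)
Shoelace sum Σ(x_i·y_{i+1} − x_{i+1}·y_i):
  i=1: 4.2130·3.1295 − -2.5511·1.3934 = +16.7395 (running +16.7395)
  i=2: -2.5511·-1.1606 − -2.1634·3.1295 = +9.7310 (running +26.4705)
  i=3: -2.1634·-3.6402 − 2.8758·-1.1606 = +11.2126 (running +37.6831)
  i=4: 2.8758·1.3934 − 4.2130·-3.6402 = +19.3433 (running +57.0265)
Area = |Σ|/2 = |57.0265|/2 = 28.5132

Area at t=0.051: 28.5132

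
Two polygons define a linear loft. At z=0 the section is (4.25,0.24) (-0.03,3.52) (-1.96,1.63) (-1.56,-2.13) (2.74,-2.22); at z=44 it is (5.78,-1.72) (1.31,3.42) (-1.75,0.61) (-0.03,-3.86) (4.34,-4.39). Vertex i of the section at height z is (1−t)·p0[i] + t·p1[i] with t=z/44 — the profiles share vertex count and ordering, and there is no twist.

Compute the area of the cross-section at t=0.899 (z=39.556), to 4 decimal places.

Cross-section at t=0.899: each vertex is (1-t)·p0[i] + t·p1[i].
  v1: (1-0.899)·(4.25,0.24) + 0.899·(5.78,-1.72) = (5.6255,-1.5220)
  v2: (1-0.899)·(-0.03,3.52) + 0.899·(1.31,3.42) = (1.1747,3.4301)
  v3: (1-0.899)·(-1.96,1.63) + 0.899·(-1.75,0.61) = (-1.7712,0.7130)
  v4: (1-0.899)·(-1.56,-2.13) + 0.899·(-0.03,-3.86) = (-0.1845,-3.6853)
  v5: (1-0.899)·(2.74,-2.22) + 0.899·(4.34,-4.39) = (4.1784,-4.1708)
Shoelace sum Σ(x_i·y_{i+1} − x_{i+1}·y_i):
  i=1: 5.6255·3.4301 − 1.1747·-1.5220 = +21.0838 (running +21.0838)
  i=2: 1.1747·0.7130 − -1.7712·3.4301 = +6.9130 (running +27.9968)
  i=3: -1.7712·-3.6853 − -0.1845·0.7130 = +6.6590 (running +34.6557)
  i=4: -0.1845·-4.1708 − 4.1784·-3.6853 = +16.1682 (running +50.8239)
  i=5: 4.1784·-1.5220 − 5.6255·-4.1708 = +17.1032 (running +67.9271)
Area = |Σ|/2 = |67.9271|/2 = 33.9636

Area at t=0.899: 33.9636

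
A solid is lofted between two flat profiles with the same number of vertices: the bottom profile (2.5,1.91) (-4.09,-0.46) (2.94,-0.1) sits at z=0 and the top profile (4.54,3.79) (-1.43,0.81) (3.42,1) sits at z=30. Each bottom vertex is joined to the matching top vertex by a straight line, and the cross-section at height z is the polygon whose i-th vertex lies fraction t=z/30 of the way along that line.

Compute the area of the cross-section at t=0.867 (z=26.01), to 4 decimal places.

Area at t=0.867: 6.8066

Cross-section at t=0.867: each vertex is (1-t)·p0[i] + t·p1[i].
  v1: (1-0.867)·(2.5,1.91) + 0.867·(4.54,3.79) = (4.2687,3.5400)
  v2: (1-0.867)·(-4.09,-0.46) + 0.867·(-1.43,0.81) = (-1.7838,0.6411)
  v3: (1-0.867)·(2.94,-0.1) + 0.867·(3.42,1) = (3.3562,0.8537)
Shoelace sum Σ(x_i·y_{i+1} − x_{i+1}·y_i):
  i=1: 4.2687·0.6411 − -1.7838·3.5400 = +9.0511 (running +9.0511)
  i=2: -1.7838·0.8537 − 3.3562·0.6411 = -3.6744 (running +5.3767)
  i=3: 3.3562·3.5400 − 4.2687·0.8537 = +8.2365 (running +13.6132)
Area = |Σ|/2 = |13.6132|/2 = 6.8066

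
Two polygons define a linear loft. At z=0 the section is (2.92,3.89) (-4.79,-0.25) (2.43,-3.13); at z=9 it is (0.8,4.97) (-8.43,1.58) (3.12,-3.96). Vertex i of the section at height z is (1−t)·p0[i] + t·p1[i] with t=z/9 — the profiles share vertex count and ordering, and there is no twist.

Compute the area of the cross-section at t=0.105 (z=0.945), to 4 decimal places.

Cross-section at t=0.105: each vertex is (1-t)·p0[i] + t·p1[i].
  v1: (1-0.105)·(2.92,3.89) + 0.105·(0.8,4.97) = (2.6974,4.0034)
  v2: (1-0.105)·(-4.79,-0.25) + 0.105·(-8.43,1.58) = (-5.1722,-0.0579)
  v3: (1-0.105)·(2.43,-3.13) + 0.105·(3.12,-3.96) = (2.5025,-3.2171)
Shoelace sum Σ(x_i·y_{i+1} − x_{i+1}·y_i):
  i=1: 2.6974·-0.0579 − -5.1722·4.0034 = +20.5503 (running +20.5503)
  i=2: -5.1722·-3.2171 − 2.5025·-0.0579 = +16.7845 (running +37.3349)
  i=3: 2.5025·4.0034 − 2.6974·-3.2171 = +18.6962 (running +56.0311)
Area = |Σ|/2 = |56.0311|/2 = 28.0155

Area at t=0.105: 28.0155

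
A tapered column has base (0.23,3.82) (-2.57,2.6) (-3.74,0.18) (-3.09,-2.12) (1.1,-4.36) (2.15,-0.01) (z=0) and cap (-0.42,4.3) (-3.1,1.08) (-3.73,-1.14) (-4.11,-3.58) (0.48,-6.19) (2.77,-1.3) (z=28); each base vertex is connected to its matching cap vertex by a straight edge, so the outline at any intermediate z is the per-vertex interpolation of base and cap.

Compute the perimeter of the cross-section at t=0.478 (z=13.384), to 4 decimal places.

Perimeter at t=0.478: 23.5810

Cross-section at t=0.478: each vertex is (1-t)·p0[i] + t·p1[i].
  v1: (1-0.478)·(0.23,3.82) + 0.478·(-0.42,4.3) = (-0.0807,4.0494)
  v2: (1-0.478)·(-2.57,2.6) + 0.478·(-3.1,1.08) = (-2.8233,1.8734)
  v3: (1-0.478)·(-3.74,0.18) + 0.478·(-3.73,-1.14) = (-3.7352,-0.4510)
  v4: (1-0.478)·(-3.09,-2.12) + 0.478·(-4.11,-3.58) = (-3.5776,-2.8179)
  v5: (1-0.478)·(1.1,-4.36) + 0.478·(0.48,-6.19) = (0.8036,-5.2347)
  v6: (1-0.478)·(2.15,-0.01) + 0.478·(2.77,-1.3) = (2.4464,-0.6266)
Perimeter = Σ |v_{i+1} − v_i|:
  edge 1→2: √(-2.7426² + -2.1760²) = 3.5010 (running 3.5010)
  edge 2→3: √(-0.9119² + -2.3244²) = 2.4969 (running 5.9979)
  edge 3→4: √(0.1577² + -2.3669²) = 2.3722 (running 8.3700)
  edge 4→5: √(4.3812² + -2.4169²) = 5.0036 (running 13.3737)
  edge 5→6: √(1.6427² + 4.6081²) = 4.8922 (running 18.2658)
  edge 6→1: √(-2.5271² + 4.6761²) = 5.3152 (running 23.5810)
Perimeter = 23.5810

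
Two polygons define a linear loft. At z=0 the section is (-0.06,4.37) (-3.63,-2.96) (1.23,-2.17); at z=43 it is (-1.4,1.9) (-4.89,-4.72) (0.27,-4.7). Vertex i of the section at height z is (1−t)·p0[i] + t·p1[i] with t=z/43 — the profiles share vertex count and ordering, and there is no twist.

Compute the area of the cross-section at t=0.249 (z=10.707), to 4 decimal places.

Area at t=0.249: 16.5875

Cross-section at t=0.249: each vertex is (1-t)·p0[i] + t·p1[i].
  v1: (1-0.249)·(-0.06,4.37) + 0.249·(-1.4,1.9) = (-0.3937,3.7550)
  v2: (1-0.249)·(-3.63,-2.96) + 0.249·(-4.89,-4.72) = (-3.9437,-3.3982)
  v3: (1-0.249)·(1.23,-2.17) + 0.249·(0.27,-4.7) = (0.9910,-2.8000)
Shoelace sum Σ(x_i·y_{i+1} − x_{i+1}·y_i):
  i=1: -0.3937·-3.3982 − -3.9437·3.7550 = +16.1464 (running +16.1464)
  i=2: -3.9437·-2.8000 − 0.9910·-3.3982 = +14.4099 (running +30.5563)
  i=3: 0.9910·3.7550 − -0.3937·-2.8000 = +2.6188 (running +33.1750)
Area = |Σ|/2 = |33.1750|/2 = 16.5875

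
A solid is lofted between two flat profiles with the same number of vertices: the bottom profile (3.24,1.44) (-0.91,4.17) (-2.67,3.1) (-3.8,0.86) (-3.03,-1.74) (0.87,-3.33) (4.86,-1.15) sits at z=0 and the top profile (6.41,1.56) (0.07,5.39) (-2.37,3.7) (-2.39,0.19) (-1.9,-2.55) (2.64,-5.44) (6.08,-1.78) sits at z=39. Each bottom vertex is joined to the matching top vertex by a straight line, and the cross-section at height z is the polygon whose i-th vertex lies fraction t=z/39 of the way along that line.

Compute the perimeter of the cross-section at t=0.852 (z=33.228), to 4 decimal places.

Cross-section at t=0.852: each vertex is (1-t)·p0[i] + t·p1[i].
  v1: (1-0.852)·(3.24,1.44) + 0.852·(6.41,1.56) = (5.9408,1.5422)
  v2: (1-0.852)·(-0.91,4.17) + 0.852·(0.07,5.39) = (-0.0750,5.2094)
  v3: (1-0.852)·(-2.67,3.1) + 0.852·(-2.37,3.7) = (-2.4144,3.6112)
  v4: (1-0.852)·(-3.8,0.86) + 0.852·(-2.39,0.19) = (-2.5987,0.2892)
  v5: (1-0.852)·(-3.03,-1.74) + 0.852·(-1.9,-2.55) = (-2.0672,-2.4301)
  v6: (1-0.852)·(0.87,-3.33) + 0.852·(2.64,-5.44) = (2.3780,-5.1277)
  v7: (1-0.852)·(4.86,-1.15) + 0.852·(6.08,-1.78) = (5.8994,-1.6868)
Perimeter = Σ |v_{i+1} − v_i|:
  edge 1→2: √(-6.0159² + 3.6672²) = 7.0455 (running 7.0455)
  edge 2→3: √(-2.3394² + -1.5982²) = 2.8332 (running 9.8787)
  edge 3→4: √(-0.1843² + -3.3220²) = 3.3271 (running 13.2058)
  edge 4→5: √(0.5314² + -2.7193²) = 2.7707 (running 15.9766)
  edge 5→6: √(4.4453² + -2.6976²) = 5.1998 (running 21.1763)
  edge 6→7: √(3.5214² + 3.4410²) = 4.9235 (running 26.0998)
  edge 7→1: √(0.0414² + 3.2290²) = 3.2293 (running 29.3291)
Perimeter = 29.3291

Perimeter at t=0.852: 29.3291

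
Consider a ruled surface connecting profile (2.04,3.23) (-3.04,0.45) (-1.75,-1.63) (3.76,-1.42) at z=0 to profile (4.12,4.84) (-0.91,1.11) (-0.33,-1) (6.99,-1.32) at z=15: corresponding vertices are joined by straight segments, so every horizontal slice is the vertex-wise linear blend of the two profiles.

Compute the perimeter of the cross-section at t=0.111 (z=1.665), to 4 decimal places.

Cross-section at t=0.111: each vertex is (1-t)·p0[i] + t·p1[i].
  v1: (1-0.111)·(2.04,3.23) + 0.111·(4.12,4.84) = (2.2709,3.4087)
  v2: (1-0.111)·(-3.04,0.45) + 0.111·(-0.91,1.11) = (-2.8036,0.5233)
  v3: (1-0.111)·(-1.75,-1.63) + 0.111·(-0.33,-1) = (-1.5924,-1.5601)
  v4: (1-0.111)·(3.76,-1.42) + 0.111·(6.99,-1.32) = (4.1185,-1.4089)
Perimeter = Σ |v_{i+1} − v_i|:
  edge 1→2: √(-5.0745² + -2.8855²) = 5.8375 (running 5.8375)
  edge 2→3: √(1.2112² + -2.0833²) = 2.4098 (running 8.2473)
  edge 3→4: √(5.7109² + 0.1512²) = 5.7129 (running 13.9602)
  edge 4→1: √(-1.8476² + 4.8176²) = 5.1598 (running 19.1200)
Perimeter = 19.1200

Perimeter at t=0.111: 19.1200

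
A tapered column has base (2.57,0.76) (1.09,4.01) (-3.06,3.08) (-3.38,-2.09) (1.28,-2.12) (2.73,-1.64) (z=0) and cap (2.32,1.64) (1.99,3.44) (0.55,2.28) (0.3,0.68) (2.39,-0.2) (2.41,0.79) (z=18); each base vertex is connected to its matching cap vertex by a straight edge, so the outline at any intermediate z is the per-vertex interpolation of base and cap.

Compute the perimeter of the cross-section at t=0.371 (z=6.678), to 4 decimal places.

Cross-section at t=0.371: each vertex is (1-t)·p0[i] + t·p1[i].
  v1: (1-0.371)·(2.57,0.76) + 0.371·(2.32,1.64) = (2.4772,1.0865)
  v2: (1-0.371)·(1.09,4.01) + 0.371·(1.99,3.44) = (1.4239,3.7985)
  v3: (1-0.371)·(-3.06,3.08) + 0.371·(0.55,2.28) = (-1.7207,2.7832)
  v4: (1-0.371)·(-3.38,-2.09) + 0.371·(0.3,0.68) = (-2.0147,-1.0623)
  v5: (1-0.371)·(1.28,-2.12) + 0.371·(2.39,-0.2) = (1.6918,-1.4077)
  v6: (1-0.371)·(2.73,-1.64) + 0.371·(2.41,0.79) = (2.6113,-0.7385)
Perimeter = Σ |v_{i+1} − v_i|:
  edge 1→2: √(-1.0533² + 2.7121²) = 2.9094 (running 2.9094)
  edge 2→3: √(-3.1446² + -1.0153²) = 3.3044 (running 6.2139)
  edge 3→4: √(-0.2940² + -3.8455²) = 3.8568 (running 10.0706)
  edge 4→5: √(3.7065² + -0.3454²) = 3.7226 (running 13.7932)
  edge 5→6: √(0.9195² + 0.6692²) = 1.1372 (running 14.9304)
  edge 6→1: √(-0.1340² + 1.8249²) = 1.8299 (running 16.7603)
Perimeter = 16.7603

Perimeter at t=0.371: 16.7603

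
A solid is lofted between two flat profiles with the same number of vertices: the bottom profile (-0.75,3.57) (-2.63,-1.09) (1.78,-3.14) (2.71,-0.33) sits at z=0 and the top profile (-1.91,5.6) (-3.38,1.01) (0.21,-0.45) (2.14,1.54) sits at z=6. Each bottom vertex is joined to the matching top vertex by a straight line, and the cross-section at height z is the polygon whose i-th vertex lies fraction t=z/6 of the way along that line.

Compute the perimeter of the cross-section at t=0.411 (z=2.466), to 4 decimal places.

Cross-section at t=0.411: each vertex is (1-t)·p0[i] + t·p1[i].
  v1: (1-0.411)·(-0.75,3.57) + 0.411·(-1.91,5.6) = (-1.2268,4.4043)
  v2: (1-0.411)·(-2.63,-1.09) + 0.411·(-3.38,1.01) = (-2.9383,-0.2269)
  v3: (1-0.411)·(1.78,-3.14) + 0.411·(0.21,-0.45) = (1.1347,-2.0344)
  v4: (1-0.411)·(2.71,-0.33) + 0.411·(2.14,1.54) = (2.4757,0.4386)
Perimeter = Σ |v_{i+1} − v_i|:
  edge 1→2: √(-1.7115² + -4.6312²) = 4.9374 (running 4.9374)
  edge 2→3: √(4.0730² + -1.8075²) = 4.4560 (running 9.3934)
  edge 3→4: √(1.3410² + 2.4730²) = 2.8132 (running 12.2066)
  edge 4→1: √(-3.7025² + 3.9658²) = 5.4255 (running 17.6320)
Perimeter = 17.6320

Perimeter at t=0.411: 17.6320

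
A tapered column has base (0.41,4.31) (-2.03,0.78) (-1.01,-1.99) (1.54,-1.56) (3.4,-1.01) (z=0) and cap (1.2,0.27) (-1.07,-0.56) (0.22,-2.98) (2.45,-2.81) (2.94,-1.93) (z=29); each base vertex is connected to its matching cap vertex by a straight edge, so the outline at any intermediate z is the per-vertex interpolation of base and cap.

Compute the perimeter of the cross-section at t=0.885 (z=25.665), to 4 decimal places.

Perimeter at t=0.885: 11.8368

Cross-section at t=0.885: each vertex is (1-t)·p0[i] + t·p1[i].
  v1: (1-0.885)·(0.41,4.31) + 0.885·(1.2,0.27) = (1.1092,0.7346)
  v2: (1-0.885)·(-2.03,0.78) + 0.885·(-1.07,-0.56) = (-1.1804,-0.4059)
  v3: (1-0.885)·(-1.01,-1.99) + 0.885·(0.22,-2.98) = (0.0786,-2.8662)
  v4: (1-0.885)·(1.54,-1.56) + 0.885·(2.45,-2.81) = (2.3453,-2.6662)
  v5: (1-0.885)·(3.4,-1.01) + 0.885·(2.94,-1.93) = (2.9929,-1.8242)
Perimeter = Σ |v_{i+1} − v_i|:
  edge 1→2: √(-2.2896² + -1.1405²) = 2.5579 (running 2.5579)
  edge 2→3: √(1.2590² + -2.4603²) = 2.7637 (running 5.3215)
  edge 3→4: √(2.2668² + 0.1999²) = 2.2756 (running 7.5971)
  edge 4→5: √(0.6476² + 0.8420²) = 1.0622 (running 8.6594)
  edge 5→1: √(-1.8838² + 2.5588²) = 3.1774 (running 11.8368)
Perimeter = 11.8368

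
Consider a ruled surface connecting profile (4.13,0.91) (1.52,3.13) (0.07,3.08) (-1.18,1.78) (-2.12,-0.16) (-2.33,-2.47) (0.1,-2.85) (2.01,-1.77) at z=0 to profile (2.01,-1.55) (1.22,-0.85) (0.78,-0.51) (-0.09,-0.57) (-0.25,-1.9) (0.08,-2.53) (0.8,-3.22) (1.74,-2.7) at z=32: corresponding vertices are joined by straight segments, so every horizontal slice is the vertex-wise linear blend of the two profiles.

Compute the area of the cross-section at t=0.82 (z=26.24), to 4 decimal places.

Area at t=0.82: 6.7013

Cross-section at t=0.82: each vertex is (1-t)·p0[i] + t·p1[i].
  v1: (1-0.82)·(4.13,0.91) + 0.82·(2.01,-1.55) = (2.3916,-1.1072)
  v2: (1-0.82)·(1.52,3.13) + 0.82·(1.22,-0.85) = (1.2740,-0.1336)
  v3: (1-0.82)·(0.07,3.08) + 0.82·(0.78,-0.51) = (0.6522,0.1362)
  v4: (1-0.82)·(-1.18,1.78) + 0.82·(-0.09,-0.57) = (-0.2862,-0.1470)
  v5: (1-0.82)·(-2.12,-0.16) + 0.82·(-0.25,-1.9) = (-0.5866,-1.5868)
  v6: (1-0.82)·(-2.33,-2.47) + 0.82·(0.08,-2.53) = (-0.3538,-2.5192)
  v7: (1-0.82)·(0.1,-2.85) + 0.82·(0.8,-3.22) = (0.6740,-3.1534)
  v8: (1-0.82)·(2.01,-1.77) + 0.82·(1.74,-2.7) = (1.7886,-2.5326)
Shoelace sum Σ(x_i·y_{i+1} − x_{i+1}·y_i):
  i=1: 2.3916·-0.1336 − 1.2740·-1.1072 = +1.0911 (running +1.0911)
  i=2: 1.2740·0.1362 − 0.6522·-0.1336 = +0.2607 (running +1.3517)
  i=3: 0.6522·-0.1470 − -0.2862·0.1362 = -0.0569 (running +1.2948)
  i=4: -0.2862·-1.5868 − -0.5866·-0.1470 = +0.3679 (running +1.6627)
  i=5: -0.5866·-2.5192 − -0.3538·-1.5868 = +0.9164 (running +2.5791)
  i=6: -0.3538·-3.1534 − 0.6740·-2.5192 = +2.8136 (running +5.3927)
  i=7: 0.6740·-2.5326 − 1.7886·-3.1534 = +3.9332 (running +9.3259)
  i=8: 1.7886·-1.1072 − 2.3916·-2.5326 = +4.0766 (running +13.4025)
Area = |Σ|/2 = |13.4025|/2 = 6.7013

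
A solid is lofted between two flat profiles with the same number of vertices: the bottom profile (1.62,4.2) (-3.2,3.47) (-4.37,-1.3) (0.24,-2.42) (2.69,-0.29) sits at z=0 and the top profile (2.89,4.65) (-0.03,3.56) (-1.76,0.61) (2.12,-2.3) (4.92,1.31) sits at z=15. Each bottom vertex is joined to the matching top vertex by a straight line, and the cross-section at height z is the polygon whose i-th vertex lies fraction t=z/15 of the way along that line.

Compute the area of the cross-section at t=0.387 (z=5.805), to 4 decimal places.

Cross-section at t=0.387: each vertex is (1-t)·p0[i] + t·p1[i].
  v1: (1-0.387)·(1.62,4.2) + 0.387·(2.89,4.65) = (2.1115,4.3742)
  v2: (1-0.387)·(-3.2,3.47) + 0.387·(-0.03,3.56) = (-1.9732,3.5048)
  v3: (1-0.387)·(-4.37,-1.3) + 0.387·(-1.76,0.61) = (-3.3599,-0.5608)
  v4: (1-0.387)·(0.24,-2.42) + 0.387·(2.12,-2.3) = (0.9676,-2.3736)
  v5: (1-0.387)·(2.69,-0.29) + 0.387·(4.92,1.31) = (3.5530,0.3292)
Shoelace sum Σ(x_i·y_{i+1} − x_{i+1}·y_i):
  i=1: 2.1115·3.5048 − -1.9732·4.3742 = +16.0315 (running +16.0315)
  i=2: -1.9732·-0.5608 − -3.3599·3.5048 = +12.8826 (running +28.9141)
  i=3: -3.3599·-2.3736 − 0.9676·-0.5608 = +8.5176 (running +37.4318)
  i=4: 0.9676·0.3292 − 3.5530·-2.3736 = +8.7518 (running +46.1836)
  i=5: 3.5530·4.3742 − 2.1115·0.3292 = +14.8463 (running +61.0299)
Area = |Σ|/2 = |61.0299|/2 = 30.5149

Area at t=0.387: 30.5149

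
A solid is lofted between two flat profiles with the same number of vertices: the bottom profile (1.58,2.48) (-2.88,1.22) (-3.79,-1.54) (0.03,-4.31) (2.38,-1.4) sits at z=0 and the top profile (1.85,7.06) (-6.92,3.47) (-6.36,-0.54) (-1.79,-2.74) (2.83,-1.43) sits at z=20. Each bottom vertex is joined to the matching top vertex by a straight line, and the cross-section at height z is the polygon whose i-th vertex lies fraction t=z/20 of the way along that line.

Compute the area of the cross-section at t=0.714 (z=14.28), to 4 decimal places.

Area at t=0.714: 52.0897

Cross-section at t=0.714: each vertex is (1-t)·p0[i] + t·p1[i].
  v1: (1-0.714)·(1.58,2.48) + 0.714·(1.85,7.06) = (1.7728,5.7501)
  v2: (1-0.714)·(-2.88,1.22) + 0.714·(-6.92,3.47) = (-5.7646,2.8265)
  v3: (1-0.714)·(-3.79,-1.54) + 0.714·(-6.36,-0.54) = (-5.6250,-0.8260)
  v4: (1-0.714)·(0.03,-4.31) + 0.714·(-1.79,-2.74) = (-1.2695,-3.1890)
  v5: (1-0.714)·(2.38,-1.4) + 0.714·(2.83,-1.43) = (2.7013,-1.4214)
Shoelace sum Σ(x_i·y_{i+1} − x_{i+1}·y_i):
  i=1: 1.7728·2.8265 − -5.7646·5.7501 = +38.1577 (running +38.1577)
  i=2: -5.7646·-0.8260 − -5.6250·2.8265 = +20.6605 (running +58.8182)
  i=3: -5.6250·-3.1890 − -1.2695·-0.8260 = +16.8896 (running +75.7078)
  i=4: -1.2695·-1.4214 − 2.7013·-3.1890 = +10.4190 (running +86.1268)
  i=5: 2.7013·5.7501 − 1.7728·-1.4214 = +18.0527 (running +104.1794)
Area = |Σ|/2 = |104.1794|/2 = 52.0897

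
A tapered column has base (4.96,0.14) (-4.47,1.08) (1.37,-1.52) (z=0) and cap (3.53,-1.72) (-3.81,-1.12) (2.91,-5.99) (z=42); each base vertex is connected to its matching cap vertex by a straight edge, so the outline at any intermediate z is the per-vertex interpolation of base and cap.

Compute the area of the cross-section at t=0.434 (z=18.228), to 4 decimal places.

Cross-section at t=0.434: each vertex is (1-t)·p0[i] + t·p1[i].
  v1: (1-0.434)·(4.96,0.14) + 0.434·(3.53,-1.72) = (4.3394,-0.6672)
  v2: (1-0.434)·(-4.47,1.08) + 0.434·(-3.81,-1.12) = (-4.1836,0.1252)
  v3: (1-0.434)·(1.37,-1.52) + 0.434·(2.91,-5.99) = (2.0384,-3.4600)
Shoelace sum Σ(x_i·y_{i+1} − x_{i+1}·y_i):
  i=1: 4.3394·0.1252 − -4.1836·-0.6672 = -2.2481 (running -2.2481)
  i=2: -4.1836·-3.4600 − 2.0384·0.1252 = +14.2198 (running +11.9717)
  i=3: 2.0384·-0.6672 − 4.3394·-3.4600 = +13.6541 (running +25.6258)
Area = |Σ|/2 = |25.6258|/2 = 12.8129

Area at t=0.434: 12.8129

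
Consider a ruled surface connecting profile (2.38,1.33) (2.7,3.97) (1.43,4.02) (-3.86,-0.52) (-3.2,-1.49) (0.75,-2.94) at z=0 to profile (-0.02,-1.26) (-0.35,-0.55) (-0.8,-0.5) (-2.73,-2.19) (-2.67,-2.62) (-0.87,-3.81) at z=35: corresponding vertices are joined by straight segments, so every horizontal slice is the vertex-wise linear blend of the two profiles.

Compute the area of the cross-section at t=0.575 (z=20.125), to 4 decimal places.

Cross-section at t=0.575: each vertex is (1-t)·p0[i] + t·p1[i].
  v1: (1-0.575)·(2.38,1.33) + 0.575·(-0.02,-1.26) = (1.0000,-0.1592)
  v2: (1-0.575)·(2.7,3.97) + 0.575·(-0.35,-0.55) = (0.9463,1.3710)
  v3: (1-0.575)·(1.43,4.02) + 0.575·(-0.8,-0.5) = (0.1478,1.4210)
  v4: (1-0.575)·(-3.86,-0.52) + 0.575·(-2.73,-2.19) = (-3.2103,-1.4803)
  v5: (1-0.575)·(-3.2,-1.49) + 0.575·(-2.67,-2.62) = (-2.8952,-2.1398)
  v6: (1-0.575)·(0.75,-2.94) + 0.575·(-0.87,-3.81) = (-0.1815,-3.4402)
Shoelace sum Σ(x_i·y_{i+1} − x_{i+1}·y_i):
  i=1: 1.0000·1.3710 − 0.9463·-0.1592 = +1.5217 (running +1.5217)
  i=2: 0.9463·1.4210 − 0.1478·1.3710 = +1.1421 (running +2.6637)
  i=3: 0.1478·-1.4803 − -3.2103·1.4210 = +4.3431 (running +7.0068)
  i=4: -3.2103·-2.1398 − -2.8952·-1.4803 = +2.5834 (running +9.5902)
  i=5: -2.8952·-3.4402 − -0.1815·-2.1398 = +9.5720 (running +19.1623)
  i=6: -0.1815·-0.1592 − 1.0000·-3.4402 = +3.4692 (running +22.6314)
Area = |Σ|/2 = |22.6314|/2 = 11.3157

Area at t=0.575: 11.3157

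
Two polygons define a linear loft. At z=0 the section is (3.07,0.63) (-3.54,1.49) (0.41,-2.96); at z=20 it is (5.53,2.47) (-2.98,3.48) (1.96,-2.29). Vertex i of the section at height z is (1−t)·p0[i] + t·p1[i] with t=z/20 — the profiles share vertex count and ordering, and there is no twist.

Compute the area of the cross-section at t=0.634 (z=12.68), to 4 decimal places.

Area at t=0.634: 18.4714

Cross-section at t=0.634: each vertex is (1-t)·p0[i] + t·p1[i].
  v1: (1-0.634)·(3.07,0.63) + 0.634·(5.53,2.47) = (4.6296,1.7966)
  v2: (1-0.634)·(-3.54,1.49) + 0.634·(-2.98,3.48) = (-3.1850,2.7517)
  v3: (1-0.634)·(0.41,-2.96) + 0.634·(1.96,-2.29) = (1.3927,-2.5352)
Shoelace sum Σ(x_i·y_{i+1} − x_{i+1}·y_i):
  i=1: 4.6296·2.7517 − -3.1850·1.7966 = +18.4612 (running +18.4612)
  i=2: -3.1850·-2.5352 − 1.3927·2.7517 = +4.2423 (running +22.7035)
  i=3: 1.3927·1.7966 − 4.6296·-2.5352 = +14.2392 (running +36.9427)
Area = |Σ|/2 = |36.9427|/2 = 18.4714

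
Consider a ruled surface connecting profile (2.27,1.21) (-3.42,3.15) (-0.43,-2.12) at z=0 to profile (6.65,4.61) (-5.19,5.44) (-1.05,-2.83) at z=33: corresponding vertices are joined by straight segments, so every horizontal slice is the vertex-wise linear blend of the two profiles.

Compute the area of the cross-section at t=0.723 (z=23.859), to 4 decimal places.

Area at t=0.723: 35.5291

Cross-section at t=0.723: each vertex is (1-t)·p0[i] + t·p1[i].
  v1: (1-0.723)·(2.27,1.21) + 0.723·(6.65,4.61) = (5.4367,3.6682)
  v2: (1-0.723)·(-3.42,3.15) + 0.723·(-5.19,5.44) = (-4.6997,4.8057)
  v3: (1-0.723)·(-0.43,-2.12) + 0.723·(-1.05,-2.83) = (-0.8783,-2.6333)
Shoelace sum Σ(x_i·y_{i+1} − x_{i+1}·y_i):
  i=1: 5.4367·4.8057 − -4.6997·3.6682 = +43.3667 (running +43.3667)
  i=2: -4.6997·-2.6333 − -0.8783·4.8057 = +16.5965 (running +59.9632)
  i=3: -0.8783·3.6682 − 5.4367·-2.6333 = +11.0951 (running +71.0583)
Area = |Σ|/2 = |71.0583|/2 = 35.5291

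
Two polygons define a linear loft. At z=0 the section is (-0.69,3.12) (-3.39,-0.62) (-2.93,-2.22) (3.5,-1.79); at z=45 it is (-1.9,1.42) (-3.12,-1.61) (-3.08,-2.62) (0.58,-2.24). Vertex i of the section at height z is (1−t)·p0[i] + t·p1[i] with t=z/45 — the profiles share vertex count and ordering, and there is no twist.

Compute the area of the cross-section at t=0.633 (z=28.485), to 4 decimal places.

Cross-section at t=0.633: each vertex is (1-t)·p0[i] + t·p1[i].
  v1: (1-0.633)·(-0.69,3.12) + 0.633·(-1.9,1.42) = (-1.4559,2.0439)
  v2: (1-0.633)·(-3.39,-0.62) + 0.633·(-3.12,-1.61) = (-3.2191,-1.2467)
  v3: (1-0.633)·(-2.93,-2.22) + 0.633·(-3.08,-2.62) = (-3.0250,-2.4732)
  v4: (1-0.633)·(3.5,-1.79) + 0.633·(0.58,-2.24) = (1.6516,-2.0749)
Shoelace sum Σ(x_i·y_{i+1} − x_{i+1}·y_i):
  i=1: -1.4559·-1.2467 − -3.2191·2.0439 = +8.3946 (running +8.3946)
  i=2: -3.2191·-2.4732 − -3.0250·-1.2467 = +4.1903 (running +12.5849)
  i=3: -3.0250·-2.0749 − 1.6516·-2.4732 = +10.3612 (running +22.9461)
  i=4: 1.6516·2.0439 − -1.4559·-2.0749 = +0.3550 (running +23.3010)
Area = |Σ|/2 = |23.3010|/2 = 11.6505

Area at t=0.633: 11.6505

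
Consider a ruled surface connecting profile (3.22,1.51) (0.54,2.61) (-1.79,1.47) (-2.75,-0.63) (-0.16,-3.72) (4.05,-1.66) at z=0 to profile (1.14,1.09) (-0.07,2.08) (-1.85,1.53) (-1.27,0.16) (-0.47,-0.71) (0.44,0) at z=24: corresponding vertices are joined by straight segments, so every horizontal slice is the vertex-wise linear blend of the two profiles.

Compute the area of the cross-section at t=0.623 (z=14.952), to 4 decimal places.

Cross-section at t=0.623: each vertex is (1-t)·p0[i] + t·p1[i].
  v1: (1-0.623)·(3.22,1.51) + 0.623·(1.14,1.09) = (1.9242,1.2483)
  v2: (1-0.623)·(0.54,2.61) + 0.623·(-0.07,2.08) = (0.1600,2.2798)
  v3: (1-0.623)·(-1.79,1.47) + 0.623·(-1.85,1.53) = (-1.8274,1.5074)
  v4: (1-0.623)·(-2.75,-0.63) + 0.623·(-1.27,0.16) = (-1.8280,-0.1378)
  v5: (1-0.623)·(-0.16,-3.72) + 0.623·(-0.47,-0.71) = (-0.3531,-1.8448)
  v6: (1-0.623)·(4.05,-1.66) + 0.623·(0.44,0) = (1.8010,-0.6258)
Shoelace sum Σ(x_i·y_{i+1} − x_{i+1}·y_i):
  i=1: 1.9242·2.2798 − 0.1600·1.2483 = +4.1870 (running +4.1870)
  i=2: 0.1600·1.5074 − -1.8274·2.2798 = +4.4072 (running +8.5942)
  i=3: -1.8274·-0.1378 − -1.8280·1.5074 = +3.0073 (running +11.6015)
  i=4: -1.8280·-1.8448 − -0.3531·-0.1378 = +3.3235 (running +14.9250)
  i=5: -0.3531·-0.6258 − 1.8010·-1.8448 = +3.5434 (running +18.4684)
  i=6: 1.8010·1.2483 − 1.9242·-0.6258 = +3.4524 (running +21.9208)
Area = |Σ|/2 = |21.9208|/2 = 10.9604

Area at t=0.623: 10.9604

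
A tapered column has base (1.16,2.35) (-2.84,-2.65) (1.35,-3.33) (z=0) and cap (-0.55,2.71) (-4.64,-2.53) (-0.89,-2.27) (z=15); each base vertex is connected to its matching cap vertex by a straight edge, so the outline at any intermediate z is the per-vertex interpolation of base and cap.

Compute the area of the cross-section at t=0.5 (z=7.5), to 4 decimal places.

Area at t=0.5: 10.5879

Cross-section at t=0.5: each vertex is (1-t)·p0[i] + t·p1[i].
  v1: (1-0.5)·(1.16,2.35) + 0.5·(-0.55,2.71) = (0.3050,2.5300)
  v2: (1-0.5)·(-2.84,-2.65) + 0.5·(-4.64,-2.53) = (-3.7400,-2.5900)
  v3: (1-0.5)·(1.35,-3.33) + 0.5·(-0.89,-2.27) = (0.2300,-2.8000)
Shoelace sum Σ(x_i·y_{i+1} − x_{i+1}·y_i):
  i=1: 0.3050·-2.5900 − -3.7400·2.5300 = +8.6723 (running +8.6723)
  i=2: -3.7400·-2.8000 − 0.2300·-2.5900 = +11.0677 (running +19.7400)
  i=3: 0.2300·2.5300 − 0.3050·-2.8000 = +1.4359 (running +21.1759)
Area = |Σ|/2 = |21.1759|/2 = 10.5879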